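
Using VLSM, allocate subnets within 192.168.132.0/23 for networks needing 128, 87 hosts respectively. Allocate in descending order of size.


128 hosts -> /24 (254 usable): 192.168.132.0/24
87 hosts -> /25 (126 usable): 192.168.133.0/25
Allocation: 192.168.132.0/24 (128 hosts, 254 usable); 192.168.133.0/25 (87 hosts, 126 usable)


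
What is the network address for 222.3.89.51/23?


IP:   11011110.00000011.01011001.00110011
Mask: 11111111.11111111.11111110.00000000
AND operation:
Net:  11011110.00000011.01011000.00000000
Network: 222.3.88.0/23


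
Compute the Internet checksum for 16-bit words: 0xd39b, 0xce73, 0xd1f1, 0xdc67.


Sum all words (with carry folding):
+ 0xd39b = 0xd39b
+ 0xce73 = 0xa20f
+ 0xd1f1 = 0x7401
+ 0xdc67 = 0x5069
One's complement: ~0x5069
Checksum = 0xaf96


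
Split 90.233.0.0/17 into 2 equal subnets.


New prefix = 17 + 1 = 18
Each subnet has 16384 addresses
  90.233.0.0/18
  90.233.64.0/18
Subnets: 90.233.0.0/18, 90.233.64.0/18


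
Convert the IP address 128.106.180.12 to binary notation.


128 = 10000000
106 = 01101010
180 = 10110100
12 = 00001100
Binary: 10000000.01101010.10110100.00001100


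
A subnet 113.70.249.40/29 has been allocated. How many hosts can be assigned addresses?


Host bits = 32 - 29 = 3
Total addresses = 2^3 = 8
Usable = total - 2 (network and broadcast)
Usable hosts: 6


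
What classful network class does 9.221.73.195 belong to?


First octet: 9
Binary: 00001001
0xxxxxxx -> Class A (1-126)
Class A, default mask 255.0.0.0 (/8)


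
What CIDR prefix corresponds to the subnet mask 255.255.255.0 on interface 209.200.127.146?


Binary: 11111111.11111111.11111111.00000000
Count leading 1s
Prefix: /24


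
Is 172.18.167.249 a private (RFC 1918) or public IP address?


RFC 1918 private ranges:
  10.0.0.0/8 (10.0.0.0 - 10.255.255.255)
  172.16.0.0/12 (172.16.0.0 - 172.31.255.255)
  192.168.0.0/16 (192.168.0.0 - 192.168.255.255)
Private (in 172.16.0.0/12)


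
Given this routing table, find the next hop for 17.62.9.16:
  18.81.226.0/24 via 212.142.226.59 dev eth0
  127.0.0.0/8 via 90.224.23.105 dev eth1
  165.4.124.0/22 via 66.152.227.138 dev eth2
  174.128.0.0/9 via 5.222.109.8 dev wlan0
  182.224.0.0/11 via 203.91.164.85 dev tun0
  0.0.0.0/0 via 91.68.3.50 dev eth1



Longest prefix match for 17.62.9.16:
  /24 18.81.226.0: no
  /8 127.0.0.0: no
  /22 165.4.124.0: no
  /9 174.128.0.0: no
  /11 182.224.0.0: no
  /0 0.0.0.0: MATCH
Selected: next-hop 91.68.3.50 via eth1 (matched /0)


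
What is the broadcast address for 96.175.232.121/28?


Network: 96.175.232.112/28
Host bits = 4
Set all host bits to 1:
Broadcast: 96.175.232.127


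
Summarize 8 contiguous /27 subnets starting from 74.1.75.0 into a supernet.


Original prefix: /27
Number of subnets: 8 = 2^3
New prefix = 27 - 3 = 24
Supernet: 74.1.75.0/24


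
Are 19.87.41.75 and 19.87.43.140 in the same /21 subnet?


Mask: 255.255.248.0
19.87.41.75 AND mask = 19.87.40.0
19.87.43.140 AND mask = 19.87.40.0
Yes, same subnet (19.87.40.0)


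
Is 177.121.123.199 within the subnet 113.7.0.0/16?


Subnet network: 113.7.0.0
Test IP AND mask: 177.121.0.0
No, 177.121.123.199 is not in 113.7.0.0/16


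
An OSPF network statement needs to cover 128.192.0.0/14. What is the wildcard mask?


Subnet mask: 255.252.0.0
Wildcard = 255.255.255.255 - subnet mask
255 - 255 = 0
255 - 252 = 3
255 - 0 = 255
255 - 0 = 255
Wildcard: 0.3.255.255


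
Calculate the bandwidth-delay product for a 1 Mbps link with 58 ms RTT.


BDP = bandwidth * RTT
= 1 Mbps * 58 ms
= 1 * 1e6 * 58 / 1000 bits
= 58000 bits
= 7250 bytes
= 7.0801 KB
BDP = 58000 bits (7250 bytes)


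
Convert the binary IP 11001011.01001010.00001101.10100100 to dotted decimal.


11001011 = 203
01001010 = 74
00001101 = 13
10100100 = 164
IP: 203.74.13.164


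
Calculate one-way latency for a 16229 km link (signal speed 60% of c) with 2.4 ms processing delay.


Speed = 0.6 * 3e5 km/s = 180000 km/s
Propagation delay = 16229 / 180000 = 0.0902 s = 90.1611 ms
Processing delay = 2.4 ms
Total one-way latency = 92.5611 ms


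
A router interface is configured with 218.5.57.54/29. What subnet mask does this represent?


/29 means 29 network bits, 3 host bits
Binary: 11111111111111111111111111111000
Mask: 255.255.255.248


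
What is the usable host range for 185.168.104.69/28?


Network: 185.168.104.64
Broadcast: 185.168.104.79
First usable = network + 1
Last usable = broadcast - 1
Range: 185.168.104.65 to 185.168.104.78


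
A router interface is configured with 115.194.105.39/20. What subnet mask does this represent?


/20 means 20 network bits, 12 host bits
Binary: 11111111111111111111000000000000
Mask: 255.255.240.0


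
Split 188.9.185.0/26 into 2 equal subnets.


New prefix = 26 + 1 = 27
Each subnet has 32 addresses
  188.9.185.0/27
  188.9.185.32/27
Subnets: 188.9.185.0/27, 188.9.185.32/27


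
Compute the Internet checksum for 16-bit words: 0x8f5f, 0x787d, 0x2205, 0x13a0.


Sum all words (with carry folding):
+ 0x8f5f = 0x8f5f
+ 0x787d = 0x07dd
+ 0x2205 = 0x29e2
+ 0x13a0 = 0x3d82
One's complement: ~0x3d82
Checksum = 0xc27d


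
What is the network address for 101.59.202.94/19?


IP:   01100101.00111011.11001010.01011110
Mask: 11111111.11111111.11100000.00000000
AND operation:
Net:  01100101.00111011.11000000.00000000
Network: 101.59.192.0/19


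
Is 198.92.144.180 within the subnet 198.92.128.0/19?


Subnet network: 198.92.128.0
Test IP AND mask: 198.92.128.0
Yes, 198.92.144.180 is in 198.92.128.0/19


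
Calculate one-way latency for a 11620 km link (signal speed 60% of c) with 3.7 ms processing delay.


Speed = 0.6 * 3e5 km/s = 180000 km/s
Propagation delay = 11620 / 180000 = 0.0646 s = 64.5556 ms
Processing delay = 3.7 ms
Total one-way latency = 68.2556 ms


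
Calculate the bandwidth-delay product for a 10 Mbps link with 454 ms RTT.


BDP = bandwidth * RTT
= 10 Mbps * 454 ms
= 10 * 1e6 * 454 / 1000 bits
= 4540000 bits
= 567500 bytes
= 554.1992 KB
BDP = 4540000 bits (567500 bytes)


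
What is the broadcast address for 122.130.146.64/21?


Network: 122.130.144.0/21
Host bits = 11
Set all host bits to 1:
Broadcast: 122.130.151.255


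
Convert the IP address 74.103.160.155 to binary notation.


74 = 01001010
103 = 01100111
160 = 10100000
155 = 10011011
Binary: 01001010.01100111.10100000.10011011


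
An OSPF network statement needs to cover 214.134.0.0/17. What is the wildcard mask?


Subnet mask: 255.255.128.0
Wildcard = 255.255.255.255 - subnet mask
255 - 255 = 0
255 - 255 = 0
255 - 128 = 127
255 - 0 = 255
Wildcard: 0.0.127.255


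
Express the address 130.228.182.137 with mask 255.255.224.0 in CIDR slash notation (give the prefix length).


Binary: 11111111.11111111.11100000.00000000
Count leading 1s
Prefix: /19


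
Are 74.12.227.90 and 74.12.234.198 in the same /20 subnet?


Mask: 255.255.240.0
74.12.227.90 AND mask = 74.12.224.0
74.12.234.198 AND mask = 74.12.224.0
Yes, same subnet (74.12.224.0)


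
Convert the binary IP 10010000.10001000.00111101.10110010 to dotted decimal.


10010000 = 144
10001000 = 136
00111101 = 61
10110010 = 178
IP: 144.136.61.178


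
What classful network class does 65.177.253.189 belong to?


First octet: 65
Binary: 01000001
0xxxxxxx -> Class A (1-126)
Class A, default mask 255.0.0.0 (/8)


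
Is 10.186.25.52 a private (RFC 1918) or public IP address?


RFC 1918 private ranges:
  10.0.0.0/8 (10.0.0.0 - 10.255.255.255)
  172.16.0.0/12 (172.16.0.0 - 172.31.255.255)
  192.168.0.0/16 (192.168.0.0 - 192.168.255.255)
Private (in 10.0.0.0/8)


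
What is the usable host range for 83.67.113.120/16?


Network: 83.67.0.0
Broadcast: 83.67.255.255
First usable = network + 1
Last usable = broadcast - 1
Range: 83.67.0.1 to 83.67.255.254


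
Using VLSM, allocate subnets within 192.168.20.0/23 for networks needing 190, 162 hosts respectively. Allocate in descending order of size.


190 hosts -> /24 (254 usable): 192.168.20.0/24
162 hosts -> /24 (254 usable): 192.168.21.0/24
Allocation: 192.168.20.0/24 (190 hosts, 254 usable); 192.168.21.0/24 (162 hosts, 254 usable)


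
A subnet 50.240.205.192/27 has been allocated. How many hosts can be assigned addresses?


Host bits = 32 - 27 = 5
Total addresses = 2^5 = 32
Usable = total - 2 (network and broadcast)
Usable hosts: 30


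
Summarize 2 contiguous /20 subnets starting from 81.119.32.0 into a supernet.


Original prefix: /20
Number of subnets: 2 = 2^1
New prefix = 20 - 1 = 19
Supernet: 81.119.32.0/19


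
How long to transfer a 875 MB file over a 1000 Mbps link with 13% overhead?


Effective throughput = 1000 * (1 - 13/100) = 870 Mbps
File size in Mb = 875 * 8 = 7000 Mb
Time = 7000 / 870
Time = 8.046 seconds


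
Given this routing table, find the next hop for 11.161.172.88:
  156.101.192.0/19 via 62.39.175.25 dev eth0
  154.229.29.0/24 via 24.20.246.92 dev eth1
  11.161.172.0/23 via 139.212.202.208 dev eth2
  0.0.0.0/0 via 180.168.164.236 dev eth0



Longest prefix match for 11.161.172.88:
  /19 156.101.192.0: no
  /24 154.229.29.0: no
  /23 11.161.172.0: MATCH
  /0 0.0.0.0: MATCH
Selected: next-hop 139.212.202.208 via eth2 (matched /23)


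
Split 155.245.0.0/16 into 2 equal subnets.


New prefix = 16 + 1 = 17
Each subnet has 32768 addresses
  155.245.0.0/17
  155.245.128.0/17
Subnets: 155.245.0.0/17, 155.245.128.0/17


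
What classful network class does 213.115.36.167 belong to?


First octet: 213
Binary: 11010101
110xxxxx -> Class C (192-223)
Class C, default mask 255.255.255.0 (/24)


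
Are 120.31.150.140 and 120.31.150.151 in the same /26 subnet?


Mask: 255.255.255.192
120.31.150.140 AND mask = 120.31.150.128
120.31.150.151 AND mask = 120.31.150.128
Yes, same subnet (120.31.150.128)


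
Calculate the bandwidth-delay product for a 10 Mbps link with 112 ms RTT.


BDP = bandwidth * RTT
= 10 Mbps * 112 ms
= 10 * 1e6 * 112 / 1000 bits
= 1120000 bits
= 140000 bytes
= 136.7188 KB
BDP = 1120000 bits (140000 bytes)


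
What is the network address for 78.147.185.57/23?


IP:   01001110.10010011.10111001.00111001
Mask: 11111111.11111111.11111110.00000000
AND operation:
Net:  01001110.10010011.10111000.00000000
Network: 78.147.184.0/23


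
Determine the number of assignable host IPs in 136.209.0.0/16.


Host bits = 32 - 16 = 16
Total addresses = 2^16 = 65536
Usable = total - 2 (network and broadcast)
Usable hosts: 65534


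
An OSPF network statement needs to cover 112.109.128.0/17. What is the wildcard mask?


Subnet mask: 255.255.128.0
Wildcard = 255.255.255.255 - subnet mask
255 - 255 = 0
255 - 255 = 0
255 - 128 = 127
255 - 0 = 255
Wildcard: 0.0.127.255


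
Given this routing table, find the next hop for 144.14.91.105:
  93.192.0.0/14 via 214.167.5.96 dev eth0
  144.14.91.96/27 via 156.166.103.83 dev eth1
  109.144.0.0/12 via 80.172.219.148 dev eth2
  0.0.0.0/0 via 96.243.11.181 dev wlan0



Longest prefix match for 144.14.91.105:
  /14 93.192.0.0: no
  /27 144.14.91.96: MATCH
  /12 109.144.0.0: no
  /0 0.0.0.0: MATCH
Selected: next-hop 156.166.103.83 via eth1 (matched /27)


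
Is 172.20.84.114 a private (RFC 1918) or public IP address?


RFC 1918 private ranges:
  10.0.0.0/8 (10.0.0.0 - 10.255.255.255)
  172.16.0.0/12 (172.16.0.0 - 172.31.255.255)
  192.168.0.0/16 (192.168.0.0 - 192.168.255.255)
Private (in 172.16.0.0/12)


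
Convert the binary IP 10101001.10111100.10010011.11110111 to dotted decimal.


10101001 = 169
10111100 = 188
10010011 = 147
11110111 = 247
IP: 169.188.147.247


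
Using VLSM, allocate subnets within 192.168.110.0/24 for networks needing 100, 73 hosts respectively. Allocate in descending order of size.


100 hosts -> /25 (126 usable): 192.168.110.0/25
73 hosts -> /25 (126 usable): 192.168.110.128/25
Allocation: 192.168.110.0/25 (100 hosts, 126 usable); 192.168.110.128/25 (73 hosts, 126 usable)


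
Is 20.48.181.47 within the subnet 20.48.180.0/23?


Subnet network: 20.48.180.0
Test IP AND mask: 20.48.180.0
Yes, 20.48.181.47 is in 20.48.180.0/23


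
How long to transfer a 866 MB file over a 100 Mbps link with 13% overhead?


Effective throughput = 100 * (1 - 13/100) = 87 Mbps
File size in Mb = 866 * 8 = 6928 Mb
Time = 6928 / 87
Time = 79.6322 seconds


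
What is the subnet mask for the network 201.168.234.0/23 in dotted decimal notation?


/23 means 23 network bits, 9 host bits
Binary: 11111111111111111111111000000000
Mask: 255.255.254.0


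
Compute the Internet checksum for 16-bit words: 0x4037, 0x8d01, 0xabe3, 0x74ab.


Sum all words (with carry folding):
+ 0x4037 = 0x4037
+ 0x8d01 = 0xcd38
+ 0xabe3 = 0x791c
+ 0x74ab = 0xedc7
One's complement: ~0xedc7
Checksum = 0x1238


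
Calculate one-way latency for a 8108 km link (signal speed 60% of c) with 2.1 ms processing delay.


Speed = 0.6 * 3e5 km/s = 180000 km/s
Propagation delay = 8108 / 180000 = 0.045 s = 45.0444 ms
Processing delay = 2.1 ms
Total one-way latency = 47.1444 ms


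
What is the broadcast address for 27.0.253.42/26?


Network: 27.0.253.0/26
Host bits = 6
Set all host bits to 1:
Broadcast: 27.0.253.63


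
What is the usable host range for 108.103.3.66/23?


Network: 108.103.2.0
Broadcast: 108.103.3.255
First usable = network + 1
Last usable = broadcast - 1
Range: 108.103.2.1 to 108.103.3.254


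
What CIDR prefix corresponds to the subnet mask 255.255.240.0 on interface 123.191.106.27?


Binary: 11111111.11111111.11110000.00000000
Count leading 1s
Prefix: /20


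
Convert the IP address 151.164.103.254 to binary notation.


151 = 10010111
164 = 10100100
103 = 01100111
254 = 11111110
Binary: 10010111.10100100.01100111.11111110


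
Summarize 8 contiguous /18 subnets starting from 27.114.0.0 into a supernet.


Original prefix: /18
Number of subnets: 8 = 2^3
New prefix = 18 - 3 = 15
Supernet: 27.114.0.0/15


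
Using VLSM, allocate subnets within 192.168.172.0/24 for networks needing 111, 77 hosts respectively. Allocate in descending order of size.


111 hosts -> /25 (126 usable): 192.168.172.0/25
77 hosts -> /25 (126 usable): 192.168.172.128/25
Allocation: 192.168.172.0/25 (111 hosts, 126 usable); 192.168.172.128/25 (77 hosts, 126 usable)


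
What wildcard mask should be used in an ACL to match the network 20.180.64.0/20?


Subnet mask: 255.255.240.0
Wildcard = 255.255.255.255 - subnet mask
255 - 255 = 0
255 - 255 = 0
255 - 240 = 15
255 - 0 = 255
Wildcard: 0.0.15.255


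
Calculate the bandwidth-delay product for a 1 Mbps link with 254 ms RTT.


BDP = bandwidth * RTT
= 1 Mbps * 254 ms
= 1 * 1e6 * 254 / 1000 bits
= 254000 bits
= 31750 bytes
= 31.0059 KB
BDP = 254000 bits (31750 bytes)


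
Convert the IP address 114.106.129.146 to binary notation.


114 = 01110010
106 = 01101010
129 = 10000001
146 = 10010010
Binary: 01110010.01101010.10000001.10010010


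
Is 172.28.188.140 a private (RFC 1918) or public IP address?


RFC 1918 private ranges:
  10.0.0.0/8 (10.0.0.0 - 10.255.255.255)
  172.16.0.0/12 (172.16.0.0 - 172.31.255.255)
  192.168.0.0/16 (192.168.0.0 - 192.168.255.255)
Private (in 172.16.0.0/12)


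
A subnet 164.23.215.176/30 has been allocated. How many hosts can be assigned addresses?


Host bits = 32 - 30 = 2
Total addresses = 2^2 = 4
Usable = total - 2 (network and broadcast)
Usable hosts: 2


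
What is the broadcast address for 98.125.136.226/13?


Network: 98.120.0.0/13
Host bits = 19
Set all host bits to 1:
Broadcast: 98.127.255.255


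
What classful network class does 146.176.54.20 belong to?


First octet: 146
Binary: 10010010
10xxxxxx -> Class B (128-191)
Class B, default mask 255.255.0.0 (/16)


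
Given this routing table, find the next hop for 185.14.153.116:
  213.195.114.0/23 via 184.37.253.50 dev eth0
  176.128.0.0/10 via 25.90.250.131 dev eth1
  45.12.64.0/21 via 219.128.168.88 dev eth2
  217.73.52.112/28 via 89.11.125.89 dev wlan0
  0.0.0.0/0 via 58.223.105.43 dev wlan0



Longest prefix match for 185.14.153.116:
  /23 213.195.114.0: no
  /10 176.128.0.0: no
  /21 45.12.64.0: no
  /28 217.73.52.112: no
  /0 0.0.0.0: MATCH
Selected: next-hop 58.223.105.43 via wlan0 (matched /0)


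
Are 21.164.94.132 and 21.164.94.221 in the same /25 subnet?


Mask: 255.255.255.128
21.164.94.132 AND mask = 21.164.94.128
21.164.94.221 AND mask = 21.164.94.128
Yes, same subnet (21.164.94.128)


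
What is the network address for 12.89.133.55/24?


IP:   00001100.01011001.10000101.00110111
Mask: 11111111.11111111.11111111.00000000
AND operation:
Net:  00001100.01011001.10000101.00000000
Network: 12.89.133.0/24


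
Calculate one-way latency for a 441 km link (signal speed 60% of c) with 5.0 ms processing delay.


Speed = 0.6 * 3e5 km/s = 180000 km/s
Propagation delay = 441 / 180000 = 0.0024 s = 2.45 ms
Processing delay = 5.0 ms
Total one-way latency = 7.45 ms


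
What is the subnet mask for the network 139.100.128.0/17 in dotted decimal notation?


/17 means 17 network bits, 15 host bits
Binary: 11111111111111111000000000000000
Mask: 255.255.128.0


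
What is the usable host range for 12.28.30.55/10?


Network: 12.0.0.0
Broadcast: 12.63.255.255
First usable = network + 1
Last usable = broadcast - 1
Range: 12.0.0.1 to 12.63.255.254


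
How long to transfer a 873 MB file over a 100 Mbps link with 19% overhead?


Effective throughput = 100 * (1 - 19/100) = 81 Mbps
File size in Mb = 873 * 8 = 6984 Mb
Time = 6984 / 81
Time = 86.2222 seconds


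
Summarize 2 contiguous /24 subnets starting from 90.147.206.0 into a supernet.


Original prefix: /24
Number of subnets: 2 = 2^1
New prefix = 24 - 1 = 23
Supernet: 90.147.206.0/23


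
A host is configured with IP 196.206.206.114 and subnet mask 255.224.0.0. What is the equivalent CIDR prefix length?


Binary: 11111111.11100000.00000000.00000000
Count leading 1s
Prefix: /11


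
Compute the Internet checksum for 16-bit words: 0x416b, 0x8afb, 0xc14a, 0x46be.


Sum all words (with carry folding):
+ 0x416b = 0x416b
+ 0x8afb = 0xcc66
+ 0xc14a = 0x8db1
+ 0x46be = 0xd46f
One's complement: ~0xd46f
Checksum = 0x2b90


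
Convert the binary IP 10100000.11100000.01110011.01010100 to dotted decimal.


10100000 = 160
11100000 = 224
01110011 = 115
01010100 = 84
IP: 160.224.115.84


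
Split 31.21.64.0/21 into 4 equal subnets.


New prefix = 21 + 2 = 23
Each subnet has 512 addresses
  31.21.64.0/23
  31.21.66.0/23
  31.21.68.0/23
  31.21.70.0/23
Subnets: 31.21.64.0/23, 31.21.66.0/23, 31.21.68.0/23, 31.21.70.0/23


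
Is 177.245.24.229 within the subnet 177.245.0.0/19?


Subnet network: 177.245.0.0
Test IP AND mask: 177.245.0.0
Yes, 177.245.24.229 is in 177.245.0.0/19


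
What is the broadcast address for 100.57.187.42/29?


Network: 100.57.187.40/29
Host bits = 3
Set all host bits to 1:
Broadcast: 100.57.187.47


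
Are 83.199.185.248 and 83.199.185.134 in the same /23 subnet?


Mask: 255.255.254.0
83.199.185.248 AND mask = 83.199.184.0
83.199.185.134 AND mask = 83.199.184.0
Yes, same subnet (83.199.184.0)


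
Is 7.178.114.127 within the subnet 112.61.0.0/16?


Subnet network: 112.61.0.0
Test IP AND mask: 7.178.0.0
No, 7.178.114.127 is not in 112.61.0.0/16


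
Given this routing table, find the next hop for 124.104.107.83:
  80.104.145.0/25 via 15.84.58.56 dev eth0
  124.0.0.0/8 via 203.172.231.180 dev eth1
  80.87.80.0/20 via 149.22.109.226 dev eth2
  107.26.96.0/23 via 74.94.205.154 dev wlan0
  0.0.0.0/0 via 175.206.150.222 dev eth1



Longest prefix match for 124.104.107.83:
  /25 80.104.145.0: no
  /8 124.0.0.0: MATCH
  /20 80.87.80.0: no
  /23 107.26.96.0: no
  /0 0.0.0.0: MATCH
Selected: next-hop 203.172.231.180 via eth1 (matched /8)


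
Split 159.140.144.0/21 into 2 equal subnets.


New prefix = 21 + 1 = 22
Each subnet has 1024 addresses
  159.140.144.0/22
  159.140.148.0/22
Subnets: 159.140.144.0/22, 159.140.148.0/22


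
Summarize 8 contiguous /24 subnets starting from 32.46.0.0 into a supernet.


Original prefix: /24
Number of subnets: 8 = 2^3
New prefix = 24 - 3 = 21
Supernet: 32.46.0.0/21


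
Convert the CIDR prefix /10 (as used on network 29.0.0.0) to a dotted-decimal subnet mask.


/10 means 10 network bits, 22 host bits
Binary: 11111111110000000000000000000000
Mask: 255.192.0.0


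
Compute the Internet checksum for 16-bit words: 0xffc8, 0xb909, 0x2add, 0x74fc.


Sum all words (with carry folding):
+ 0xffc8 = 0xffc8
+ 0xb909 = 0xb8d2
+ 0x2add = 0xe3af
+ 0x74fc = 0x58ac
One's complement: ~0x58ac
Checksum = 0xa753


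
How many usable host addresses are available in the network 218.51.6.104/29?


Host bits = 32 - 29 = 3
Total addresses = 2^3 = 8
Usable = total - 2 (network and broadcast)
Usable hosts: 6


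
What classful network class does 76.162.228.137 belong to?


First octet: 76
Binary: 01001100
0xxxxxxx -> Class A (1-126)
Class A, default mask 255.0.0.0 (/8)


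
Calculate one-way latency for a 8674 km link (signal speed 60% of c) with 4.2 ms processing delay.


Speed = 0.6 * 3e5 km/s = 180000 km/s
Propagation delay = 8674 / 180000 = 0.0482 s = 48.1889 ms
Processing delay = 4.2 ms
Total one-way latency = 52.3889 ms


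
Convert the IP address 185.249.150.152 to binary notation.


185 = 10111001
249 = 11111001
150 = 10010110
152 = 10011000
Binary: 10111001.11111001.10010110.10011000


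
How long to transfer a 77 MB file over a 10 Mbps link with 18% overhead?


Effective throughput = 10 * (1 - 18/100) = 8.2 Mbps
File size in Mb = 77 * 8 = 616 Mb
Time = 616 / 8.2
Time = 75.122 seconds


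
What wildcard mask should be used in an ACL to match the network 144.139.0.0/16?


Subnet mask: 255.255.0.0
Wildcard = 255.255.255.255 - subnet mask
255 - 255 = 0
255 - 255 = 0
255 - 0 = 255
255 - 0 = 255
Wildcard: 0.0.255.255


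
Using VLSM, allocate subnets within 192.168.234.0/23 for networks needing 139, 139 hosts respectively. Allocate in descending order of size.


139 hosts -> /24 (254 usable): 192.168.234.0/24
139 hosts -> /24 (254 usable): 192.168.235.0/24
Allocation: 192.168.234.0/24 (139 hosts, 254 usable); 192.168.235.0/24 (139 hosts, 254 usable)


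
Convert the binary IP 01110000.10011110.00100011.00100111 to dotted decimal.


01110000 = 112
10011110 = 158
00100011 = 35
00100111 = 39
IP: 112.158.35.39


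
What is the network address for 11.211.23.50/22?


IP:   00001011.11010011.00010111.00110010
Mask: 11111111.11111111.11111100.00000000
AND operation:
Net:  00001011.11010011.00010100.00000000
Network: 11.211.20.0/22


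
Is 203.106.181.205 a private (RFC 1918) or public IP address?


RFC 1918 private ranges:
  10.0.0.0/8 (10.0.0.0 - 10.255.255.255)
  172.16.0.0/12 (172.16.0.0 - 172.31.255.255)
  192.168.0.0/16 (192.168.0.0 - 192.168.255.255)
Public (not in any RFC 1918 range)


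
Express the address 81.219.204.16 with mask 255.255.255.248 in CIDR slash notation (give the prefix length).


Binary: 11111111.11111111.11111111.11111000
Count leading 1s
Prefix: /29


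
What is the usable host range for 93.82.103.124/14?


Network: 93.80.0.0
Broadcast: 93.83.255.255
First usable = network + 1
Last usable = broadcast - 1
Range: 93.80.0.1 to 93.83.255.254


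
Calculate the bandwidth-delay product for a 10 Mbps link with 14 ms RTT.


BDP = bandwidth * RTT
= 10 Mbps * 14 ms
= 10 * 1e6 * 14 / 1000 bits
= 140000 bits
= 17500 bytes
= 17.0898 KB
BDP = 140000 bits (17500 bytes)


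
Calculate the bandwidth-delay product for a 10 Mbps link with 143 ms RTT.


BDP = bandwidth * RTT
= 10 Mbps * 143 ms
= 10 * 1e6 * 143 / 1000 bits
= 1430000 bits
= 178750 bytes
= 174.5605 KB
BDP = 1430000 bits (178750 bytes)


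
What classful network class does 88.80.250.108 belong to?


First octet: 88
Binary: 01011000
0xxxxxxx -> Class A (1-126)
Class A, default mask 255.0.0.0 (/8)


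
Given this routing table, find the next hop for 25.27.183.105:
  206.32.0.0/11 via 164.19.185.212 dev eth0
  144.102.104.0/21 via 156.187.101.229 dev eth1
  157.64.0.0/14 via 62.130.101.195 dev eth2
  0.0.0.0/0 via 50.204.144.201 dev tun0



Longest prefix match for 25.27.183.105:
  /11 206.32.0.0: no
  /21 144.102.104.0: no
  /14 157.64.0.0: no
  /0 0.0.0.0: MATCH
Selected: next-hop 50.204.144.201 via tun0 (matched /0)


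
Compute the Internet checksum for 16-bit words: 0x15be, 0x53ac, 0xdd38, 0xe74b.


Sum all words (with carry folding):
+ 0x15be = 0x15be
+ 0x53ac = 0x696a
+ 0xdd38 = 0x46a3
+ 0xe74b = 0x2def
One's complement: ~0x2def
Checksum = 0xd210


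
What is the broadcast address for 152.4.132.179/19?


Network: 152.4.128.0/19
Host bits = 13
Set all host bits to 1:
Broadcast: 152.4.159.255


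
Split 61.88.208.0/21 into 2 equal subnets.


New prefix = 21 + 1 = 22
Each subnet has 1024 addresses
  61.88.208.0/22
  61.88.212.0/22
Subnets: 61.88.208.0/22, 61.88.212.0/22


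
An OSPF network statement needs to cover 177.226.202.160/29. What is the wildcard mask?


Subnet mask: 255.255.255.248
Wildcard = 255.255.255.255 - subnet mask
255 - 255 = 0
255 - 255 = 0
255 - 255 = 0
255 - 248 = 7
Wildcard: 0.0.0.7


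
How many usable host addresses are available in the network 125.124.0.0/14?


Host bits = 32 - 14 = 18
Total addresses = 2^18 = 262144
Usable = total - 2 (network and broadcast)
Usable hosts: 262142


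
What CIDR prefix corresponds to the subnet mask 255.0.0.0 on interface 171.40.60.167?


Binary: 11111111.00000000.00000000.00000000
Count leading 1s
Prefix: /8


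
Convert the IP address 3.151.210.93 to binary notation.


3 = 00000011
151 = 10010111
210 = 11010010
93 = 01011101
Binary: 00000011.10010111.11010010.01011101


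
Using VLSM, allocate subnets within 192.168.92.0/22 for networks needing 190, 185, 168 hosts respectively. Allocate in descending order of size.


190 hosts -> /24 (254 usable): 192.168.92.0/24
185 hosts -> /24 (254 usable): 192.168.93.0/24
168 hosts -> /24 (254 usable): 192.168.94.0/24
Allocation: 192.168.92.0/24 (190 hosts, 254 usable); 192.168.93.0/24 (185 hosts, 254 usable); 192.168.94.0/24 (168 hosts, 254 usable)


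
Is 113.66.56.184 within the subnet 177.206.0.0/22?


Subnet network: 177.206.0.0
Test IP AND mask: 113.66.56.0
No, 113.66.56.184 is not in 177.206.0.0/22


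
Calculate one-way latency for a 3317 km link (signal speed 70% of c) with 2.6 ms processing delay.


Speed = 0.7 * 3e5 km/s = 210000 km/s
Propagation delay = 3317 / 210000 = 0.0158 s = 15.7952 ms
Processing delay = 2.6 ms
Total one-way latency = 18.3952 ms


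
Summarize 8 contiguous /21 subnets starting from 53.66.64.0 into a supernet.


Original prefix: /21
Number of subnets: 8 = 2^3
New prefix = 21 - 3 = 18
Supernet: 53.66.64.0/18


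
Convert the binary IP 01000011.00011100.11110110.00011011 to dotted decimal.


01000011 = 67
00011100 = 28
11110110 = 246
00011011 = 27
IP: 67.28.246.27


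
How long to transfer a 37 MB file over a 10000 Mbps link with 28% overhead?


Effective throughput = 10000 * (1 - 28/100) = 7200 Mbps
File size in Mb = 37 * 8 = 296 Mb
Time = 296 / 7200
Time = 0.0411 seconds


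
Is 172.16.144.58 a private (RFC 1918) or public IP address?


RFC 1918 private ranges:
  10.0.0.0/8 (10.0.0.0 - 10.255.255.255)
  172.16.0.0/12 (172.16.0.0 - 172.31.255.255)
  192.168.0.0/16 (192.168.0.0 - 192.168.255.255)
Private (in 172.16.0.0/12)


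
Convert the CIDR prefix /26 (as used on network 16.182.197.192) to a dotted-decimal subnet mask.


/26 means 26 network bits, 6 host bits
Binary: 11111111111111111111111111000000
Mask: 255.255.255.192


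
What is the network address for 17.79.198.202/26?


IP:   00010001.01001111.11000110.11001010
Mask: 11111111.11111111.11111111.11000000
AND operation:
Net:  00010001.01001111.11000110.11000000
Network: 17.79.198.192/26


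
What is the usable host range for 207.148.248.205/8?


Network: 207.0.0.0
Broadcast: 207.255.255.255
First usable = network + 1
Last usable = broadcast - 1
Range: 207.0.0.1 to 207.255.255.254


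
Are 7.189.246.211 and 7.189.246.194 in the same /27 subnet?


Mask: 255.255.255.224
7.189.246.211 AND mask = 7.189.246.192
7.189.246.194 AND mask = 7.189.246.192
Yes, same subnet (7.189.246.192)


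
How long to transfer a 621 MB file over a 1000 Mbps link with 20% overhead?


Effective throughput = 1000 * (1 - 20/100) = 800 Mbps
File size in Mb = 621 * 8 = 4968 Mb
Time = 4968 / 800
Time = 6.21 seconds


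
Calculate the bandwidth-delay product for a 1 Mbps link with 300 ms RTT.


BDP = bandwidth * RTT
= 1 Mbps * 300 ms
= 1 * 1e6 * 300 / 1000 bits
= 300000 bits
= 37500 bytes
= 36.6211 KB
BDP = 300000 bits (37500 bytes)


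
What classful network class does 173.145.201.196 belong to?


First octet: 173
Binary: 10101101
10xxxxxx -> Class B (128-191)
Class B, default mask 255.255.0.0 (/16)


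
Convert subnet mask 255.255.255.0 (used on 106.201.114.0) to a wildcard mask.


Subnet mask: 255.255.255.0
Wildcard = 255.255.255.255 - subnet mask
255 - 255 = 0
255 - 255 = 0
255 - 255 = 0
255 - 0 = 255
Wildcard: 0.0.0.255


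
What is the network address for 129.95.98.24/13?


IP:   10000001.01011111.01100010.00011000
Mask: 11111111.11111000.00000000.00000000
AND operation:
Net:  10000001.01011000.00000000.00000000
Network: 129.88.0.0/13


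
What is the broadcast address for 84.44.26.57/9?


Network: 84.0.0.0/9
Host bits = 23
Set all host bits to 1:
Broadcast: 84.127.255.255


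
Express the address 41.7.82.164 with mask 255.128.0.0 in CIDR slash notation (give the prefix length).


Binary: 11111111.10000000.00000000.00000000
Count leading 1s
Prefix: /9


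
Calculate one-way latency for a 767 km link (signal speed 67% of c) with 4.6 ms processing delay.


Speed = 0.67 * 3e5 km/s = 201000 km/s
Propagation delay = 767 / 201000 = 0.0038 s = 3.8159 ms
Processing delay = 4.6 ms
Total one-way latency = 8.4159 ms


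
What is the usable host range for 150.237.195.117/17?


Network: 150.237.128.0
Broadcast: 150.237.255.255
First usable = network + 1
Last usable = broadcast - 1
Range: 150.237.128.1 to 150.237.255.254


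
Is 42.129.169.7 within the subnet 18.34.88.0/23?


Subnet network: 18.34.88.0
Test IP AND mask: 42.129.168.0
No, 42.129.169.7 is not in 18.34.88.0/23


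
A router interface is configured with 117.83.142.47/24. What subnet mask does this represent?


/24 means 24 network bits, 8 host bits
Binary: 11111111111111111111111100000000
Mask: 255.255.255.0


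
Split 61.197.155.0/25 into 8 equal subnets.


New prefix = 25 + 3 = 28
Each subnet has 16 addresses
  61.197.155.0/28
  61.197.155.16/28
  61.197.155.32/28
  61.197.155.48/28
  61.197.155.64/28
  61.197.155.80/28
  61.197.155.96/28
  61.197.155.112/28
Subnets: 61.197.155.0/28, 61.197.155.16/28, 61.197.155.32/28, 61.197.155.48/28, 61.197.155.64/28, 61.197.155.80/28, 61.197.155.96/28, 61.197.155.112/28


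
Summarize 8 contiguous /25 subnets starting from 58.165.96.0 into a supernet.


Original prefix: /25
Number of subnets: 8 = 2^3
New prefix = 25 - 3 = 22
Supernet: 58.165.96.0/22


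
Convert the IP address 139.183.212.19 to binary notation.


139 = 10001011
183 = 10110111
212 = 11010100
19 = 00010011
Binary: 10001011.10110111.11010100.00010011


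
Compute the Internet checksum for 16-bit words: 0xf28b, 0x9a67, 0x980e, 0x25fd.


Sum all words (with carry folding):
+ 0xf28b = 0xf28b
+ 0x9a67 = 0x8cf3
+ 0x980e = 0x2502
+ 0x25fd = 0x4aff
One's complement: ~0x4aff
Checksum = 0xb500


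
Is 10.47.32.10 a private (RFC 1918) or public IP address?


RFC 1918 private ranges:
  10.0.0.0/8 (10.0.0.0 - 10.255.255.255)
  172.16.0.0/12 (172.16.0.0 - 172.31.255.255)
  192.168.0.0/16 (192.168.0.0 - 192.168.255.255)
Private (in 10.0.0.0/8)


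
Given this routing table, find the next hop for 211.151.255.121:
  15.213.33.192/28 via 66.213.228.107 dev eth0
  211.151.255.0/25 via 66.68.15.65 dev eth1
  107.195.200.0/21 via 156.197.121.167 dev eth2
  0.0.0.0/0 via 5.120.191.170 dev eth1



Longest prefix match for 211.151.255.121:
  /28 15.213.33.192: no
  /25 211.151.255.0: MATCH
  /21 107.195.200.0: no
  /0 0.0.0.0: MATCH
Selected: next-hop 66.68.15.65 via eth1 (matched /25)


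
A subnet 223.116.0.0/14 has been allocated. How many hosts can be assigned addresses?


Host bits = 32 - 14 = 18
Total addresses = 2^18 = 262144
Usable = total - 2 (network and broadcast)
Usable hosts: 262142


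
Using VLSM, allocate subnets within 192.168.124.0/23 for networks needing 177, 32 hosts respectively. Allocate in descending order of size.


177 hosts -> /24 (254 usable): 192.168.124.0/24
32 hosts -> /26 (62 usable): 192.168.125.0/26
Allocation: 192.168.124.0/24 (177 hosts, 254 usable); 192.168.125.0/26 (32 hosts, 62 usable)


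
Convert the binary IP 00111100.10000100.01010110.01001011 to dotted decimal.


00111100 = 60
10000100 = 132
01010110 = 86
01001011 = 75
IP: 60.132.86.75


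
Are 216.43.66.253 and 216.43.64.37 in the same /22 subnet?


Mask: 255.255.252.0
216.43.66.253 AND mask = 216.43.64.0
216.43.64.37 AND mask = 216.43.64.0
Yes, same subnet (216.43.64.0)


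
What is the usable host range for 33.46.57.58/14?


Network: 33.44.0.0
Broadcast: 33.47.255.255
First usable = network + 1
Last usable = broadcast - 1
Range: 33.44.0.1 to 33.47.255.254


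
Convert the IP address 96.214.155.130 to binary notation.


96 = 01100000
214 = 11010110
155 = 10011011
130 = 10000010
Binary: 01100000.11010110.10011011.10000010


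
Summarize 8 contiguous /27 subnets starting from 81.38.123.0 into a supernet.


Original prefix: /27
Number of subnets: 8 = 2^3
New prefix = 27 - 3 = 24
Supernet: 81.38.123.0/24


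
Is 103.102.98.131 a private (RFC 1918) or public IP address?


RFC 1918 private ranges:
  10.0.0.0/8 (10.0.0.0 - 10.255.255.255)
  172.16.0.0/12 (172.16.0.0 - 172.31.255.255)
  192.168.0.0/16 (192.168.0.0 - 192.168.255.255)
Public (not in any RFC 1918 range)


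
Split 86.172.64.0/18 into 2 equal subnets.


New prefix = 18 + 1 = 19
Each subnet has 8192 addresses
  86.172.64.0/19
  86.172.96.0/19
Subnets: 86.172.64.0/19, 86.172.96.0/19


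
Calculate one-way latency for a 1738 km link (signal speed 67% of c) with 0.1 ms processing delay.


Speed = 0.67 * 3e5 km/s = 201000 km/s
Propagation delay = 1738 / 201000 = 0.0086 s = 8.6468 ms
Processing delay = 0.1 ms
Total one-way latency = 8.7468 ms


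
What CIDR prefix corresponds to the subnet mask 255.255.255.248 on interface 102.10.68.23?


Binary: 11111111.11111111.11111111.11111000
Count leading 1s
Prefix: /29


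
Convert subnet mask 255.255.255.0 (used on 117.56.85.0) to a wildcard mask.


Subnet mask: 255.255.255.0
Wildcard = 255.255.255.255 - subnet mask
255 - 255 = 0
255 - 255 = 0
255 - 255 = 0
255 - 0 = 255
Wildcard: 0.0.0.255


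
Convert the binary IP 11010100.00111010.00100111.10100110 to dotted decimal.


11010100 = 212
00111010 = 58
00100111 = 39
10100110 = 166
IP: 212.58.39.166


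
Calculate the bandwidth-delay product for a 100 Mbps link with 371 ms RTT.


BDP = bandwidth * RTT
= 100 Mbps * 371 ms
= 100 * 1e6 * 371 / 1000 bits
= 37100000 bits
= 4637500 bytes
= 4528.8086 KB
BDP = 37100000 bits (4637500 bytes)


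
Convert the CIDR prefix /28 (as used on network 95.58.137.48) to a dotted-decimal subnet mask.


/28 means 28 network bits, 4 host bits
Binary: 11111111111111111111111111110000
Mask: 255.255.255.240


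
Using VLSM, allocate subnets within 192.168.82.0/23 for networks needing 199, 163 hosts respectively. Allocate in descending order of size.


199 hosts -> /24 (254 usable): 192.168.82.0/24
163 hosts -> /24 (254 usable): 192.168.83.0/24
Allocation: 192.168.82.0/24 (199 hosts, 254 usable); 192.168.83.0/24 (163 hosts, 254 usable)


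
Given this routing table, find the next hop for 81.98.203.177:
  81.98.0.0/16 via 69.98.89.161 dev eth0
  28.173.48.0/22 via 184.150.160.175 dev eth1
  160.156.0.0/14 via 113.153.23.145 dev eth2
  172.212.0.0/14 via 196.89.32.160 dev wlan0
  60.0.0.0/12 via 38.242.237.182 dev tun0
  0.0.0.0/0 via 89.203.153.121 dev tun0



Longest prefix match for 81.98.203.177:
  /16 81.98.0.0: MATCH
  /22 28.173.48.0: no
  /14 160.156.0.0: no
  /14 172.212.0.0: no
  /12 60.0.0.0: no
  /0 0.0.0.0: MATCH
Selected: next-hop 69.98.89.161 via eth0 (matched /16)


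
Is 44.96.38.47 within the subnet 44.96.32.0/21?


Subnet network: 44.96.32.0
Test IP AND mask: 44.96.32.0
Yes, 44.96.38.47 is in 44.96.32.0/21


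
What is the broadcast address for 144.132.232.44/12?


Network: 144.128.0.0/12
Host bits = 20
Set all host bits to 1:
Broadcast: 144.143.255.255


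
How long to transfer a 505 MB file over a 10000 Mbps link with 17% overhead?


Effective throughput = 10000 * (1 - 17/100) = 8300 Mbps
File size in Mb = 505 * 8 = 4040 Mb
Time = 4040 / 8300
Time = 0.4867 seconds


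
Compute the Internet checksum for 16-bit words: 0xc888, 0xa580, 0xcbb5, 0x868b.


Sum all words (with carry folding):
+ 0xc888 = 0xc888
+ 0xa580 = 0x6e09
+ 0xcbb5 = 0x39bf
+ 0x868b = 0xc04a
One's complement: ~0xc04a
Checksum = 0x3fb5


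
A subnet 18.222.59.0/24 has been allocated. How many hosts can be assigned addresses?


Host bits = 32 - 24 = 8
Total addresses = 2^8 = 256
Usable = total - 2 (network and broadcast)
Usable hosts: 254


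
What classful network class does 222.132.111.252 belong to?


First octet: 222
Binary: 11011110
110xxxxx -> Class C (192-223)
Class C, default mask 255.255.255.0 (/24)


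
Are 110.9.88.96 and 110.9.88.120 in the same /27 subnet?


Mask: 255.255.255.224
110.9.88.96 AND mask = 110.9.88.96
110.9.88.120 AND mask = 110.9.88.96
Yes, same subnet (110.9.88.96)


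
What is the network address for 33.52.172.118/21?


IP:   00100001.00110100.10101100.01110110
Mask: 11111111.11111111.11111000.00000000
AND operation:
Net:  00100001.00110100.10101000.00000000
Network: 33.52.168.0/21


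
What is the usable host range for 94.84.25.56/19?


Network: 94.84.0.0
Broadcast: 94.84.31.255
First usable = network + 1
Last usable = broadcast - 1
Range: 94.84.0.1 to 94.84.31.254


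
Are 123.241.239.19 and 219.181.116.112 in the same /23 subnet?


Mask: 255.255.254.0
123.241.239.19 AND mask = 123.241.238.0
219.181.116.112 AND mask = 219.181.116.0
No, different subnets (123.241.238.0 vs 219.181.116.0)


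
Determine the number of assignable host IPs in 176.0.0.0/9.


Host bits = 32 - 9 = 23
Total addresses = 2^23 = 8388608
Usable = total - 2 (network and broadcast)
Usable hosts: 8388606


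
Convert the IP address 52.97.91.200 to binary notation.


52 = 00110100
97 = 01100001
91 = 01011011
200 = 11001000
Binary: 00110100.01100001.01011011.11001000


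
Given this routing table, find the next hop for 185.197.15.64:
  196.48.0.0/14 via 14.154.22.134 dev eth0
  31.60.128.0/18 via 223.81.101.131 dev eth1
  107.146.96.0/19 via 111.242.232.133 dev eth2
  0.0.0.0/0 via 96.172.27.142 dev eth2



Longest prefix match for 185.197.15.64:
  /14 196.48.0.0: no
  /18 31.60.128.0: no
  /19 107.146.96.0: no
  /0 0.0.0.0: MATCH
Selected: next-hop 96.172.27.142 via eth2 (matched /0)


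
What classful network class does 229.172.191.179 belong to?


First octet: 229
Binary: 11100101
1110xxxx -> Class D (224-239)
Class D (multicast), default mask N/A


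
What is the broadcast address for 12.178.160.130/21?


Network: 12.178.160.0/21
Host bits = 11
Set all host bits to 1:
Broadcast: 12.178.167.255


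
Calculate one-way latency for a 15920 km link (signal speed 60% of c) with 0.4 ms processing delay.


Speed = 0.6 * 3e5 km/s = 180000 km/s
Propagation delay = 15920 / 180000 = 0.0884 s = 88.4444 ms
Processing delay = 0.4 ms
Total one-way latency = 88.8444 ms
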